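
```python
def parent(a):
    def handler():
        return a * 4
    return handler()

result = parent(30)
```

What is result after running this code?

Step 1: parent(30) binds parameter a = 30.
Step 2: handler() accesses a = 30 from enclosing scope.
Step 3: result = 30 * 4 = 120

The answer is 120.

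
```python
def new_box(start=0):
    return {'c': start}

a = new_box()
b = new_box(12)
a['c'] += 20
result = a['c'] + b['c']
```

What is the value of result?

Step 1: new_box() returns a new dict each call (immutable default 0).
Step 2: a = {'c': 0}, b = {'c': 12}.
Step 3: a['c'] += 20 = 20. result = 20 + 12 = 32

The answer is 32.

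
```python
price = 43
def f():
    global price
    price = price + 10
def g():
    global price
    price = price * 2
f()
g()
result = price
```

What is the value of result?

Step 1: price = 43.
Step 2: f() adds 10: price = 43 + 10 = 53.
Step 3: g() doubles: price = 53 * 2 = 106.
Step 4: result = 106

The answer is 106.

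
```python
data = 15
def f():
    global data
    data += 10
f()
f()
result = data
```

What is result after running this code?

Step 1: data = 15.
Step 2: First f(): data = 15 + 10 = 25.
Step 3: Second f(): data = 25 + 10 = 35. result = 35

The answer is 35.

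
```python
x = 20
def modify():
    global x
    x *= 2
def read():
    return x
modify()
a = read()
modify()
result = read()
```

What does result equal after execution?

Step 1: x = 20.
Step 2: First modify(): x = 20 * 2 = 40.
Step 3: Second modify(): x = 40 * 2 = 80.
Step 4: read() returns 80

The answer is 80.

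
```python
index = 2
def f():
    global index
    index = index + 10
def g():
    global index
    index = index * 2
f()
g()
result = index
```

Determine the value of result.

Step 1: index = 2.
Step 2: f() adds 10: index = 2 + 10 = 12.
Step 3: g() doubles: index = 12 * 2 = 24.
Step 4: result = 24

The answer is 24.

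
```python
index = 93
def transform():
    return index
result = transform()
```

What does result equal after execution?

Step 1: index = 93 is defined in the global scope.
Step 2: transform() looks up index. No local index exists, so Python checks the global scope via LEGB rule and finds index = 93.
Step 3: result = 93

The answer is 93.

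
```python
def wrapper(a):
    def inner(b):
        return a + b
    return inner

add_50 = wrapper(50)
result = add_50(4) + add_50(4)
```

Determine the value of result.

Step 1: add_50 captures a = 50.
Step 2: add_50(4) = 50 + 4 = 54, called twice.
Step 3: result = 54 + 54 = 108

The answer is 108.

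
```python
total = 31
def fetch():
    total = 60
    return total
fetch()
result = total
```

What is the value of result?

Step 1: Global total = 31.
Step 2: fetch() creates local total = 60 (shadow, not modification).
Step 3: After fetch() returns, global total is unchanged. result = 31

The answer is 31.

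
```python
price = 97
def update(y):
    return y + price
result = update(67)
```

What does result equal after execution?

Step 1: price = 97 is defined globally.
Step 2: update(67) uses parameter y = 67 and looks up price from global scope = 97.
Step 3: result = 67 + 97 = 164

The answer is 164.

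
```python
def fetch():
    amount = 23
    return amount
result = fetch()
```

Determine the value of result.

Step 1: fetch() defines amount = 23 in its local scope.
Step 2: return amount finds the local variable amount = 23.
Step 3: result = 23

The answer is 23.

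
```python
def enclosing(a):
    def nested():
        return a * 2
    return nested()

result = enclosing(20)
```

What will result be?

Step 1: enclosing(20) binds parameter a = 20.
Step 2: nested() accesses a = 20 from enclosing scope.
Step 3: result = 20 * 2 = 40

The answer is 40.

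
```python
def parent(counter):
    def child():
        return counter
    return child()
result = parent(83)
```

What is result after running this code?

Step 1: parent(83) binds parameter counter = 83.
Step 2: child() looks up counter in enclosing scope and finds the parameter counter = 83.
Step 3: result = 83

The answer is 83.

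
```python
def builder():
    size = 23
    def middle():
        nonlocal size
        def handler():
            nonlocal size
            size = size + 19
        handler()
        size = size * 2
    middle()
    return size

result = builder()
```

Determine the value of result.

Step 1: size = 23.
Step 2: handler() adds 19: size = 23 + 19 = 42.
Step 3: middle() doubles: size = 42 * 2 = 84.
Step 4: result = 84

The answer is 84.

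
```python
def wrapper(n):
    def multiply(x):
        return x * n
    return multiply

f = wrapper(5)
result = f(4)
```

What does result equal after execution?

Step 1: wrapper(5) returns multiply closure with n = 5.
Step 2: f(4) computes 4 * 5 = 20.
Step 3: result = 20

The answer is 20.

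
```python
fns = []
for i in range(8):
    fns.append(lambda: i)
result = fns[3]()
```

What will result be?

Step 1: The loop creates 8 lambdas, all referencing the same variable i.
Step 2: After the loop, i = 7 (final value).
Step 3: fns[3]() looks up i at call time and finds 7. This is the late binding gotcha. result = 7

The answer is 7.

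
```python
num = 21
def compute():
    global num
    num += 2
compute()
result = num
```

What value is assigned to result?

Step 1: num = 21 globally.
Step 2: compute() modifies global num: num += 2 = 23.
Step 3: result = 23

The answer is 23.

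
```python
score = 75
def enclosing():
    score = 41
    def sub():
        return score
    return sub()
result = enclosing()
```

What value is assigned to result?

Step 1: score = 75 globally, but enclosing() defines score = 41 locally.
Step 2: sub() looks up score. Not in local scope, so checks enclosing scope (enclosing) and finds score = 41.
Step 3: result = 41

The answer is 41.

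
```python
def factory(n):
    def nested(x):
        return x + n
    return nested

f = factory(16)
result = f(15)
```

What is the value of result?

Step 1: factory(16) creates a closure that captures n = 16.
Step 2: f(15) calls the closure with x = 15, returning 15 + 16 = 31.
Step 3: result = 31

The answer is 31.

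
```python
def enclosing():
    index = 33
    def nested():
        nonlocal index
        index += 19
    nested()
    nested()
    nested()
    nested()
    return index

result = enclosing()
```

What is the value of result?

Step 1: index starts at 33.
Step 2: nested() is called 4 times, each adding 19.
Step 3: index = 33 + 19 * 4 = 109

The answer is 109.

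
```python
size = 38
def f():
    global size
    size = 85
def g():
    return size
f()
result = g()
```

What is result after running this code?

Step 1: size = 38.
Step 2: f() sets global size = 85.
Step 3: g() reads global size = 85. result = 85

The answer is 85.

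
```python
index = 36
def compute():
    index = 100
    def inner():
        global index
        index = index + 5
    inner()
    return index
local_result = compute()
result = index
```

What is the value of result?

Step 1: Global index = 36. compute() creates local index = 100.
Step 2: inner() declares global index and adds 5: global index = 36 + 5 = 41.
Step 3: compute() returns its local index = 100 (unaffected by inner).
Step 4: result = global index = 41

The answer is 41.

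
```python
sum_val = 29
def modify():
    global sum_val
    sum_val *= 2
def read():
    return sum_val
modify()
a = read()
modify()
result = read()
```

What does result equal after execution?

Step 1: sum_val = 29.
Step 2: First modify(): sum_val = 29 * 2 = 58.
Step 3: Second modify(): sum_val = 58 * 2 = 116.
Step 4: read() returns 116

The answer is 116.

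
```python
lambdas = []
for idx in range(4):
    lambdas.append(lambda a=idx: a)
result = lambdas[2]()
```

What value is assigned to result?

Step 1: Default argument a=idx captures idx's value at each iteration.
Step 2: lambdas[2] captured a = 2 when idx was 2.
Step 3: result = 2

The answer is 2.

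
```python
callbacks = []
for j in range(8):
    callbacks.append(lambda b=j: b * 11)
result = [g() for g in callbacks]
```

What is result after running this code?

Step 1: Default arg b=j captures j at each iteration.
Step 2: callbacks[k] has b defaulting to k, returns k * 11.
Step 3: result = [0, 11, 22, 33, 44, 55, 66, 77]

The answer is [0, 11, 22, 33, 44, 55, 66, 77].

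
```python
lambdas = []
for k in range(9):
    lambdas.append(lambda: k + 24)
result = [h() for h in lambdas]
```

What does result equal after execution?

Step 1: All lambdas capture k by reference. After the loop, k = 8.
Step 2: Each call returns 8 + 24 = 32.
Step 3: result = [32, 32, 32, 32, 32, 32, 32, 32, 32]

The answer is [32, 32, 32, 32, 32, 32, 32, 32, 32].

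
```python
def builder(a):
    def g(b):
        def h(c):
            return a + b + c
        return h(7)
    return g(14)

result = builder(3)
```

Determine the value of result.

Step 1: a = 3, b = 14, c = 7 across three nested scopes.
Step 2: h() accesses all three via LEGB rule.
Step 3: result = 3 + 14 + 7 = 24

The answer is 24.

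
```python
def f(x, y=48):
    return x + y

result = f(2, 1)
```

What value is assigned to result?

Step 1: f(2, 1) overrides default y with 1.
Step 2: Returns 2 + 1 = 3.
Step 3: result = 3

The answer is 3.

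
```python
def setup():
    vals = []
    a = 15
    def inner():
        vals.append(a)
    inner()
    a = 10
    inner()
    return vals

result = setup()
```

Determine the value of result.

Step 1: a = 15. inner() appends current a to vals.
Step 2: First inner(): appends 15. Then a = 10.
Step 3: Second inner(): appends 10 (closure sees updated a). result = [15, 10]

The answer is [15, 10].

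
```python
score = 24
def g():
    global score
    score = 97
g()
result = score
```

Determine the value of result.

Step 1: score = 24 globally.
Step 2: g() declares global score and sets it to 97.
Step 3: After g(), global score = 97. result = 97

The answer is 97.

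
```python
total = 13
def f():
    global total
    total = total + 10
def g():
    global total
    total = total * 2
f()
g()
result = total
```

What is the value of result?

Step 1: total = 13.
Step 2: f() adds 10: total = 13 + 10 = 23.
Step 3: g() doubles: total = 23 * 2 = 46.
Step 4: result = 46

The answer is 46.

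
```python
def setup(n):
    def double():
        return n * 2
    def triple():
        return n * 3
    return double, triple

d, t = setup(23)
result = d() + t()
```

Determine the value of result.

Step 1: Both closures capture the same n = 23.
Step 2: d() = 23 * 2 = 46, t() = 23 * 3 = 69.
Step 3: result = 46 + 69 = 115

The answer is 115.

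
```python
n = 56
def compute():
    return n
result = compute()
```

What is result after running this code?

Step 1: n = 56 is defined in the global scope.
Step 2: compute() looks up n. No local n exists, so Python checks the global scope via LEGB rule and finds n = 56.
Step 3: result = 56

The answer is 56.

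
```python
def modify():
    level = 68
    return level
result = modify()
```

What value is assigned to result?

Step 1: modify() defines level = 68 in its local scope.
Step 2: return level finds the local variable level = 68.
Step 3: result = 68

The answer is 68.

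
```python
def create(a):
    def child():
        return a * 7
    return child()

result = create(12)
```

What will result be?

Step 1: create(12) binds parameter a = 12.
Step 2: child() accesses a = 12 from enclosing scope.
Step 3: result = 12 * 7 = 84

The answer is 84.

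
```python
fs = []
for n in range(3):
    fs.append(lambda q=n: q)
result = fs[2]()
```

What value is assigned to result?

Step 1: Default argument q=n captures n's value at each iteration.
Step 2: fs[2] captured q = 2 when n was 2.
Step 3: result = 2

The answer is 2.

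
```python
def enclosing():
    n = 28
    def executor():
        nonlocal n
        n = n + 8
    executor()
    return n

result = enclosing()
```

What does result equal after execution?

Step 1: enclosing() sets n = 28.
Step 2: executor() uses nonlocal to modify n in enclosing's scope: n = 28 + 8 = 36.
Step 3: enclosing() returns the modified n = 36

The answer is 36.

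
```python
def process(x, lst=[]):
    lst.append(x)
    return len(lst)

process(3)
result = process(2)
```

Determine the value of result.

Step 1: Mutable default list persists between calls.
Step 2: First call: lst = [3], len = 1. Second call: lst = [3, 2], len = 2.
Step 3: result = 2

The answer is 2.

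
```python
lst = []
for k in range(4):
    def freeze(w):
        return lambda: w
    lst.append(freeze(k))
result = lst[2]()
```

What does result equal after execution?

Step 1: freeze(k) creates a new scope capturing w = k at call time.
Step 2: lst[2] = freeze(2), so its lambda captures w = 2.
Step 3: result = 2 (closure factory fixes late binding)

The answer is 2.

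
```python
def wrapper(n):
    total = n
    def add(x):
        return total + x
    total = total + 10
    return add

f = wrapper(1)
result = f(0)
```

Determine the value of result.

Step 1: wrapper(1) sets total = 1, then total = 1 + 10 = 11.
Step 2: Closures capture by reference, so add sees total = 11.
Step 3: f(0) returns 11 + 0 = 11

The answer is 11.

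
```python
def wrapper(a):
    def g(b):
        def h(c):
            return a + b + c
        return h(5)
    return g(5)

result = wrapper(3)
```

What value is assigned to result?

Step 1: a = 3, b = 5, c = 5 across three nested scopes.
Step 2: h() accesses all three via LEGB rule.
Step 3: result = 3 + 5 + 5 = 13

The answer is 13.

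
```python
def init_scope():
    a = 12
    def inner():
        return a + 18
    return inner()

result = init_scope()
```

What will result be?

Step 1: init_scope() defines a = 12.
Step 2: inner() reads a = 12 from enclosing scope, returns 12 + 18 = 30.
Step 3: result = 30

The answer is 30.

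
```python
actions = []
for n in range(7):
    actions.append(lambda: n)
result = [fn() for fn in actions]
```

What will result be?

Step 1: All 7 lambdas share the same variable n.
Step 2: After the loop, n = 6.
Step 3: Each call returns 6. result = [6, 6, 6, 6, 6, 6, 6]

The answer is [6, 6, 6, 6, 6, 6, 6].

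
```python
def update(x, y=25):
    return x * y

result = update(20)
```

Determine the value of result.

Step 1: update(20) uses default y = 25.
Step 2: Returns 20 * 25 = 500.
Step 3: result = 500

The answer is 500.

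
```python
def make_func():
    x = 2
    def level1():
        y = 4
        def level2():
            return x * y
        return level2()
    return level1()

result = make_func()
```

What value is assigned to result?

Step 1: x = 2 in make_func. y = 4 in level1.
Step 2: level2() reads x = 2 and y = 4 from enclosing scopes.
Step 3: result = 2 * 4 = 8

The answer is 8.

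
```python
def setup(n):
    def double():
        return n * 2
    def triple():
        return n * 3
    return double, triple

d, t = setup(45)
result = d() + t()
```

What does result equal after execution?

Step 1: Both closures capture the same n = 45.
Step 2: d() = 45 * 2 = 90, t() = 45 * 3 = 135.
Step 3: result = 90 + 135 = 225

The answer is 225.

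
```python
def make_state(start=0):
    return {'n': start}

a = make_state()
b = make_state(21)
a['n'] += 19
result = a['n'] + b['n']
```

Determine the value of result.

Step 1: make_state() returns a new dict each call (immutable default 0).
Step 2: a = {'n': 0}, b = {'n': 21}.
Step 3: a['n'] += 19 = 19. result = 19 + 21 = 40

The answer is 40.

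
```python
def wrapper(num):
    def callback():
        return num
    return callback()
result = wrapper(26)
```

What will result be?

Step 1: wrapper(26) binds parameter num = 26.
Step 2: callback() looks up num in enclosing scope and finds the parameter num = 26.
Step 3: result = 26

The answer is 26.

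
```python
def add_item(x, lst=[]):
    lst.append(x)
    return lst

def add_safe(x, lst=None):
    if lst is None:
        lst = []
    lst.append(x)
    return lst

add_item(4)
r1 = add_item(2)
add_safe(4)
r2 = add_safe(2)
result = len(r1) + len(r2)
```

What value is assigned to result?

Step 1: add_item shares mutable default: after 2 calls, lst = [4, 2], len = 2.
Step 2: add_safe creates fresh list each time: r2 = [2], len = 1.
Step 3: result = 2 + 1 = 3

The answer is 3.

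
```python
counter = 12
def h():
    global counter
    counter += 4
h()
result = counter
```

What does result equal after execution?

Step 1: counter = 12 globally.
Step 2: h() modifies global counter: counter += 4 = 16.
Step 3: result = 16

The answer is 16.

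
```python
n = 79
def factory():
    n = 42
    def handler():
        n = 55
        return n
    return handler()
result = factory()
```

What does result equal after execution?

Step 1: Three scopes define n: global (79), factory (42), handler (55).
Step 2: handler() has its own local n = 55, which shadows both enclosing and global.
Step 3: result = 55 (local wins in LEGB)

The answer is 55.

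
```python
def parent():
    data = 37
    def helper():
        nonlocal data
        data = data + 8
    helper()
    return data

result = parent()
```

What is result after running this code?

Step 1: parent() sets data = 37.
Step 2: helper() uses nonlocal to modify data in parent's scope: data = 37 + 8 = 45.
Step 3: parent() returns the modified data = 45

The answer is 45.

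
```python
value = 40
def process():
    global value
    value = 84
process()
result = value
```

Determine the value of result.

Step 1: value = 40 globally.
Step 2: process() declares global value and sets it to 84.
Step 3: After process(), global value = 84. result = 84

The answer is 84.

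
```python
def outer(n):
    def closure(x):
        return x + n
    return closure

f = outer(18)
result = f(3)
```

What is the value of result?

Step 1: outer(18) creates a closure that captures n = 18.
Step 2: f(3) calls the closure with x = 3, returning 3 + 18 = 21.
Step 3: result = 21

The answer is 21.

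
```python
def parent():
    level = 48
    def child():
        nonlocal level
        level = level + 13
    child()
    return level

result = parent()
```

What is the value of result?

Step 1: parent() sets level = 48.
Step 2: child() uses nonlocal to modify level in parent's scope: level = 48 + 13 = 61.
Step 3: parent() returns the modified level = 61

The answer is 61.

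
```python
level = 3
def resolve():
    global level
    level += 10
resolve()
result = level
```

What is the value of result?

Step 1: level = 3 globally.
Step 2: resolve() modifies global level: level += 10 = 13.
Step 3: result = 13

The answer is 13.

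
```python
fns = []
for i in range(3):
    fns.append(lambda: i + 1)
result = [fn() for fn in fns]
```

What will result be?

Step 1: All lambdas capture i by reference. After the loop, i = 2.
Step 2: Each call returns 2 + 1 = 3.
Step 3: result = [3, 3, 3]

The answer is [3, 3, 3].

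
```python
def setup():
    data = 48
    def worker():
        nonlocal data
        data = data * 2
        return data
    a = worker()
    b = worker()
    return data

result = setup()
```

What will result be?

Step 1: data starts at 48.
Step 2: First worker(): data = 48 * 2 = 96.
Step 3: Second worker(): data = 96 * 2 = 192.
Step 4: result = 192

The answer is 192.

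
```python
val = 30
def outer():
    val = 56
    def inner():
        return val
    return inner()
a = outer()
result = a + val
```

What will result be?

Step 1: outer() has local val = 56. inner() reads from enclosing.
Step 2: outer() returns 56. Global val = 30 unchanged.
Step 3: result = 56 + 30 = 86

The answer is 86.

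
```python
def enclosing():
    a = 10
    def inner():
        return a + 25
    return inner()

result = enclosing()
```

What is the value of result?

Step 1: enclosing() defines a = 10.
Step 2: inner() reads a = 10 from enclosing scope, returns 10 + 25 = 35.
Step 3: result = 35

The answer is 35.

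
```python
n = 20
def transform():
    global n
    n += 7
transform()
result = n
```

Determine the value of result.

Step 1: n = 20 globally.
Step 2: transform() modifies global n: n += 7 = 27.
Step 3: result = 27

The answer is 27.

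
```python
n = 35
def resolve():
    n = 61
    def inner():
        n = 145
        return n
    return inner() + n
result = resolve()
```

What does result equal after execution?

Step 1: resolve() has local n = 61. inner() has local n = 145.
Step 2: inner() returns its local n = 145.
Step 3: resolve() returns 145 + its own n (61) = 206

The answer is 206.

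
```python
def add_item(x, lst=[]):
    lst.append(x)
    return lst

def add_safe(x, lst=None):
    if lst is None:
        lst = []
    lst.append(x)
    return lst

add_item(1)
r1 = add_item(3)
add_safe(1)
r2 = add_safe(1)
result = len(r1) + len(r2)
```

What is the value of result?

Step 1: add_item shares mutable default: after 2 calls, lst = [1, 3], len = 2.
Step 2: add_safe creates fresh list each time: r2 = [1], len = 1.
Step 3: result = 2 + 1 = 3

The answer is 3.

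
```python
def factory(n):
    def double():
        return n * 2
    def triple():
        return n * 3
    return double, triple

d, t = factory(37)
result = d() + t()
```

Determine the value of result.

Step 1: Both closures capture the same n = 37.
Step 2: d() = 37 * 2 = 74, t() = 37 * 3 = 111.
Step 3: result = 74 + 111 = 185

The answer is 185.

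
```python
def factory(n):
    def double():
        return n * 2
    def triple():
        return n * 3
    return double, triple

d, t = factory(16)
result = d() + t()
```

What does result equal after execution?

Step 1: Both closures capture the same n = 16.
Step 2: d() = 16 * 2 = 32, t() = 16 * 3 = 48.
Step 3: result = 32 + 48 = 80

The answer is 80.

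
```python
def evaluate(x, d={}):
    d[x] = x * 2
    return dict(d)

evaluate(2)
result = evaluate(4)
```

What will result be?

Step 1: Mutable default dict is shared across calls.
Step 2: First call adds 2: 4. Second call adds 4: 8.
Step 3: result = {2: 4, 4: 8}

The answer is {2: 4, 4: 8}.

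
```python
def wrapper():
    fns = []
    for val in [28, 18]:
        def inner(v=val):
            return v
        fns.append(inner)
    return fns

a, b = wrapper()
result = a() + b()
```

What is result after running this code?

Step 1: Default argument v=val captures val at each iteration.
Step 2: a() returns 28 (captured at first iteration), b() returns 18 (captured at second).
Step 3: result = 28 + 18 = 46

The answer is 46.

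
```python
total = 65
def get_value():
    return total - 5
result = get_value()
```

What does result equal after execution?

Step 1: total = 65 is defined globally.
Step 2: get_value() looks up total from global scope = 65, then computes 65 - 5 = 60.
Step 3: result = 60

The answer is 60.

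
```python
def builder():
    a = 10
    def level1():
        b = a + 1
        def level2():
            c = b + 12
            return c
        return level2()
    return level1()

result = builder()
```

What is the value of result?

Step 1: a = 10. b = a + 1 = 11.
Step 2: c = b + 12 = 11 + 12 = 23.
Step 3: result = 23

The answer is 23.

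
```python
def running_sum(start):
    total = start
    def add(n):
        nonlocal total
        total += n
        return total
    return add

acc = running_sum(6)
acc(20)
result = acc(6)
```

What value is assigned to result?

Step 1: running_sum(6) creates closure with total = 6.
Step 2: First acc(20): total = 6 + 20 = 26.
Step 3: Second acc(6): total = 26 + 6 = 32. result = 32

The answer is 32.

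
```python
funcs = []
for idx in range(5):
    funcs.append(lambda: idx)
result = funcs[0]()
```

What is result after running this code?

Step 1: The loop creates 5 lambdas, all referencing the same variable idx.
Step 2: After the loop, idx = 4 (final value).
Step 3: funcs[0]() looks up idx at call time and finds 4. This is the late binding gotcha. result = 4

The answer is 4.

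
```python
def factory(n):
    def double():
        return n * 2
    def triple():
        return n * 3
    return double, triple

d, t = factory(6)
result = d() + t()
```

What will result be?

Step 1: Both closures capture the same n = 6.
Step 2: d() = 6 * 2 = 12, t() = 6 * 3 = 18.
Step 3: result = 12 + 18 = 30

The answer is 30.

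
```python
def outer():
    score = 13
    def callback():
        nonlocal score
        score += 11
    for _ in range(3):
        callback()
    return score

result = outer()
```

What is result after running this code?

Step 1: score = 13.
Step 2: callback() is called 3 times in a loop, each adding 11 via nonlocal.
Step 3: score = 13 + 11 * 3 = 46

The answer is 46.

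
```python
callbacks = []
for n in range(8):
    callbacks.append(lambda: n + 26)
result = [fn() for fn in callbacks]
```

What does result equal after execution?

Step 1: All lambdas capture n by reference. After the loop, n = 7.
Step 2: Each call returns 7 + 26 = 33.
Step 3: result = [33, 33, 33, 33, 33, 33, 33, 33]

The answer is [33, 33, 33, 33, 33, 33, 33, 33].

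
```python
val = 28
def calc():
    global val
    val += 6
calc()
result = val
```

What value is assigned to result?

Step 1: val = 28 globally.
Step 2: calc() modifies global val: val += 6 = 34.
Step 3: result = 34

The answer is 34.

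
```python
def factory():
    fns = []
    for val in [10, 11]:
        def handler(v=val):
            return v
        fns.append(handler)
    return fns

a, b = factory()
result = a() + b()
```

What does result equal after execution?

Step 1: Default argument v=val captures val at each iteration.
Step 2: a() returns 10 (captured at first iteration), b() returns 11 (captured at second).
Step 3: result = 10 + 11 = 21

The answer is 21.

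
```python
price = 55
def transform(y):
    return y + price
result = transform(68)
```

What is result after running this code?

Step 1: price = 55 is defined globally.
Step 2: transform(68) uses parameter y = 68 and looks up price from global scope = 55.
Step 3: result = 68 + 55 = 123

The answer is 123.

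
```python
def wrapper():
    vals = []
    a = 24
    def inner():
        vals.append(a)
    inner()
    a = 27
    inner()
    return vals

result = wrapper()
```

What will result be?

Step 1: a = 24. inner() appends current a to vals.
Step 2: First inner(): appends 24. Then a = 27.
Step 3: Second inner(): appends 27 (closure sees updated a). result = [24, 27]

The answer is [24, 27].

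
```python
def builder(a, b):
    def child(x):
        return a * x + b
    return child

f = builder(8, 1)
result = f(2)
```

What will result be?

Step 1: builder(8, 1) captures a = 8, b = 1.
Step 2: f(2) computes 8 * 2 + 1 = 17.
Step 3: result = 17

The answer is 17.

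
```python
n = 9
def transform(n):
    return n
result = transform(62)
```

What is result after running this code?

Step 1: Global n = 9.
Step 2: transform(62) takes parameter n = 62, which shadows the global.
Step 3: result = 62

The answer is 62.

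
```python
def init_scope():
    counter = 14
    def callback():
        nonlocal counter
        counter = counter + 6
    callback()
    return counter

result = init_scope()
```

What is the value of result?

Step 1: init_scope() sets counter = 14.
Step 2: callback() uses nonlocal to modify counter in init_scope's scope: counter = 14 + 6 = 20.
Step 3: init_scope() returns the modified counter = 20

The answer is 20.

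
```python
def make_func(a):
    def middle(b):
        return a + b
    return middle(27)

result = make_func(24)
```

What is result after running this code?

Step 1: make_func(24) passes a = 24.
Step 2: middle(27) has b = 27, reads a = 24 from enclosing.
Step 3: result = 24 + 27 = 51

The answer is 51.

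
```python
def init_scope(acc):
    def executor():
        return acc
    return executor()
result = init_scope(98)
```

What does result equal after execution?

Step 1: init_scope(98) binds parameter acc = 98.
Step 2: executor() looks up acc in enclosing scope and finds the parameter acc = 98.
Step 3: result = 98

The answer is 98.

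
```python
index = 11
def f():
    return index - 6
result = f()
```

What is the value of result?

Step 1: index = 11 is defined globally.
Step 2: f() looks up index from global scope = 11, then computes 11 - 6 = 5.
Step 3: result = 5

The answer is 5.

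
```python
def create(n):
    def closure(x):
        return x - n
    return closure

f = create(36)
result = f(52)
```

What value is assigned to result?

Step 1: create(36) creates a closure capturing n = 36.
Step 2: f(52) computes 52 - 36 = 16.
Step 3: result = 16

The answer is 16.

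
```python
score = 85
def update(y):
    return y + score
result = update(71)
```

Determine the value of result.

Step 1: score = 85 is defined globally.
Step 2: update(71) uses parameter y = 71 and looks up score from global scope = 85.
Step 3: result = 71 + 85 = 156

The answer is 156.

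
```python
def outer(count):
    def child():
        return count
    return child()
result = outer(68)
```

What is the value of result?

Step 1: outer(68) binds parameter count = 68.
Step 2: child() looks up count in enclosing scope and finds the parameter count = 68.
Step 3: result = 68

The answer is 68.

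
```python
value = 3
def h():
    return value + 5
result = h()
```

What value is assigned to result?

Step 1: value = 3 is defined globally.
Step 2: h() looks up value from global scope = 3, then computes 3 + 5 = 8.
Step 3: result = 8

The answer is 8.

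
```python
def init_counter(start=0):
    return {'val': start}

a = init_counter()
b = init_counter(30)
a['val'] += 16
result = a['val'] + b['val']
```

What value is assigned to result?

Step 1: init_counter() returns a new dict each call (immutable default 0).
Step 2: a = {'val': 0}, b = {'val': 30}.
Step 3: a['val'] += 16 = 16. result = 16 + 30 = 46

The answer is 46.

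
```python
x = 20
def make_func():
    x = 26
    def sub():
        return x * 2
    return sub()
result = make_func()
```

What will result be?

Step 1: make_func() shadows global x with x = 26.
Step 2: sub() finds x = 26 in enclosing scope, computes 26 * 2 = 52.
Step 3: result = 52

The answer is 52.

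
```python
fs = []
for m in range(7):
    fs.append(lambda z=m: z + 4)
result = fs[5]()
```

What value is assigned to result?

Step 1: Default argument z=m captures m's value at definition time.
Step 2: fs[5] was defined when m = 5, so z defaults to 5.
Step 3: result = 5 + 4 = 9 (default arg fixes the late binding issue)

The answer is 9.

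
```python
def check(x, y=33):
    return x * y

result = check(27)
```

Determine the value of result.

Step 1: check(27) uses default y = 33.
Step 2: Returns 27 * 33 = 891.
Step 3: result = 891

The answer is 891.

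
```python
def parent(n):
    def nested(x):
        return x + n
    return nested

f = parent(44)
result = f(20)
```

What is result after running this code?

Step 1: parent(44) creates a closure that captures n = 44.
Step 2: f(20) calls the closure with x = 20, returning 20 + 44 = 64.
Step 3: result = 64

The answer is 64.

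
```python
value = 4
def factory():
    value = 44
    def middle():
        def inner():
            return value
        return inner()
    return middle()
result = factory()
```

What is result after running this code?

Step 1: factory() defines value = 44. middle() and inner() have no local value.
Step 2: inner() checks local (none), enclosing middle() (none), enclosing factory() and finds value = 44.
Step 3: result = 44

The answer is 44.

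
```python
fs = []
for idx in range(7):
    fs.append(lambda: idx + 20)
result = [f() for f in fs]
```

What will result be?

Step 1: All lambdas capture idx by reference. After the loop, idx = 6.
Step 2: Each call returns 6 + 20 = 26.
Step 3: result = [26, 26, 26, 26, 26, 26, 26]

The answer is [26, 26, 26, 26, 26, 26, 26].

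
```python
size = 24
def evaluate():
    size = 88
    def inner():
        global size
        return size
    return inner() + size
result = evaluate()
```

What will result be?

Step 1: Global size = 24. evaluate() shadows with local size = 88.
Step 2: inner() uses global keyword, so inner() returns global size = 24.
Step 3: evaluate() returns 24 + 88 = 112

The answer is 112.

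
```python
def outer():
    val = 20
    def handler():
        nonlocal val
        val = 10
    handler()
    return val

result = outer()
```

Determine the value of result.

Step 1: outer() sets val = 20.
Step 2: handler() uses nonlocal to reassign val = 10.
Step 3: result = 10

The answer is 10.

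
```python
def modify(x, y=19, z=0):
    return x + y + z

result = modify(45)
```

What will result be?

Step 1: modify(45) uses defaults y = 19, z = 0.
Step 2: Returns 45 + 19 + 0 = 64.
Step 3: result = 64

The answer is 64.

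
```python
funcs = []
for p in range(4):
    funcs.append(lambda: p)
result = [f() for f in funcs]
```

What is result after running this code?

Step 1: All 4 lambdas share the same variable p.
Step 2: After the loop, p = 3.
Step 3: Each call returns 3. result = [3, 3, 3, 3]

The answer is [3, 3, 3, 3].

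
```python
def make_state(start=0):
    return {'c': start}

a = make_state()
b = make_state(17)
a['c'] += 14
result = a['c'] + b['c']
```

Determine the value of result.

Step 1: make_state() returns a new dict each call (immutable default 0).
Step 2: a = {'c': 0}, b = {'c': 17}.
Step 3: a['c'] += 14 = 14. result = 14 + 17 = 31

The answer is 31.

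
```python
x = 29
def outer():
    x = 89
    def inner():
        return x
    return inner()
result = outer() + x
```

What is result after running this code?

Step 1: Global x = 29. outer() shadows with x = 89.
Step 2: inner() returns enclosing x = 89. outer() = 89.
Step 3: result = 89 + global x (29) = 118

The answer is 118.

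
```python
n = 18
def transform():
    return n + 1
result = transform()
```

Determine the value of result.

Step 1: n = 18 is defined globally.
Step 2: transform() looks up n from global scope = 18, then computes 18 + 1 = 19.
Step 3: result = 19

The answer is 19.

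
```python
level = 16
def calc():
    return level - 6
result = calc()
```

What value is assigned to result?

Step 1: level = 16 is defined globally.
Step 2: calc() looks up level from global scope = 16, then computes 16 - 6 = 10.
Step 3: result = 10

The answer is 10.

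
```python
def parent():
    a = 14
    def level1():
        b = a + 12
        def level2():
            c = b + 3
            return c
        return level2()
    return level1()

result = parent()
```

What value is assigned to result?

Step 1: a = 14. b = a + 12 = 26.
Step 2: c = b + 3 = 26 + 3 = 29.
Step 3: result = 29

The answer is 29.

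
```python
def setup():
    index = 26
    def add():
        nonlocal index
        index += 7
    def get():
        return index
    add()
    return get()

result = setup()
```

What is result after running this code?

Step 1: index = 26. add() modifies it via nonlocal, get() reads it.
Step 2: add() makes index = 26 + 7 = 33.
Step 3: get() returns 33. result = 33

The answer is 33.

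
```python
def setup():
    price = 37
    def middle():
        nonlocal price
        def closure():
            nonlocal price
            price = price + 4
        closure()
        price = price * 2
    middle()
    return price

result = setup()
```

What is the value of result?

Step 1: price = 37.
Step 2: closure() adds 4: price = 37 + 4 = 41.
Step 3: middle() doubles: price = 41 * 2 = 82.
Step 4: result = 82

The answer is 82.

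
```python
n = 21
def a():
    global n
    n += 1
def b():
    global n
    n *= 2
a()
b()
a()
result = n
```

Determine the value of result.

Step 1: n = 21.
Step 2: a(): n = 21 + 1 = 22.
Step 3: b(): n = 22 * 2 = 44.
Step 4: a(): n = 44 + 1 = 45

The answer is 45.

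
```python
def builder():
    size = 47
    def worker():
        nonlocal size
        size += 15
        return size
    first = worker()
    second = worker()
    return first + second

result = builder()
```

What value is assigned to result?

Step 1: size starts at 47.
Step 2: First call: size = 47 + 15 = 62, returns 62.
Step 3: Second call: size = 62 + 15 = 77, returns 77.
Step 4: result = 62 + 77 = 139

The answer is 139.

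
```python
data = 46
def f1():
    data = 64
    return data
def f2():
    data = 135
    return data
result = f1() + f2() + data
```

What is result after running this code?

Step 1: Each function shadows global data with its own local.
Step 2: f1() returns 64, f2() returns 135.
Step 3: Global data = 46 is unchanged. result = 64 + 135 + 46 = 245

The answer is 245.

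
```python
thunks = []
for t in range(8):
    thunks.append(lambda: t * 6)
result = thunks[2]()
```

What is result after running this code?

Step 1: All lambdas reference the same variable t (late binding).
Step 2: After the loop, t = 7. Every lambda returns t * 6.
Step 3: thunks[2]() = 7 * 6 = 42

The answer is 42.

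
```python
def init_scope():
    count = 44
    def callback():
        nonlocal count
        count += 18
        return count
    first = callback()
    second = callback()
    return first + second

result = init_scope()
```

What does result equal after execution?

Step 1: count starts at 44.
Step 2: First call: count = 44 + 18 = 62, returns 62.
Step 3: Second call: count = 62 + 18 = 80, returns 80.
Step 4: result = 62 + 80 = 142

The answer is 142.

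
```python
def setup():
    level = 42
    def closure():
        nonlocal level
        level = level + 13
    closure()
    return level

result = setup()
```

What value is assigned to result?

Step 1: setup() sets level = 42.
Step 2: closure() uses nonlocal to modify level in setup's scope: level = 42 + 13 = 55.
Step 3: setup() returns the modified level = 55

The answer is 55.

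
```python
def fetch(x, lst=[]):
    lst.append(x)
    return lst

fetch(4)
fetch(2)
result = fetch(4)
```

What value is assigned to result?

Step 1: Mutable default argument gotcha! The list [] is created once.
Step 2: Each call appends to the SAME list: [4], [4, 2], [4, 2, 4].
Step 3: result = [4, 2, 4]

The answer is [4, 2, 4].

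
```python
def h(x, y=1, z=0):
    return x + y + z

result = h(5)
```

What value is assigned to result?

Step 1: h(5) uses defaults y = 1, z = 0.
Step 2: Returns 5 + 1 + 0 = 6.
Step 3: result = 6

The answer is 6.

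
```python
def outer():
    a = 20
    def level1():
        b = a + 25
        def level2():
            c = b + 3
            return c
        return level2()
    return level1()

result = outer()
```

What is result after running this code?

Step 1: a = 20. b = a + 25 = 45.
Step 2: c = b + 3 = 45 + 3 = 48.
Step 3: result = 48

The answer is 48.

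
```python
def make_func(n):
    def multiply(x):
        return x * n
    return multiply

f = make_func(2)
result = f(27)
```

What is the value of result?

Step 1: make_func(2) returns multiply closure with n = 2.
Step 2: f(27) computes 27 * 2 = 54.
Step 3: result = 54

The answer is 54.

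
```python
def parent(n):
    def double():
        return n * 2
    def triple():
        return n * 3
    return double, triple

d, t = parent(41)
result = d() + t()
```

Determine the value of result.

Step 1: Both closures capture the same n = 41.
Step 2: d() = 41 * 2 = 82, t() = 41 * 3 = 123.
Step 3: result = 82 + 123 = 205

The answer is 205.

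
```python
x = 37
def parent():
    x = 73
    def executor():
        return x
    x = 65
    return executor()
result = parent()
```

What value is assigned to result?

Step 1: parent() sets x = 73, then later x = 65.
Step 2: executor() is called after x is reassigned to 65. Closures capture variables by reference, not by value.
Step 3: result = 65

The answer is 65.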